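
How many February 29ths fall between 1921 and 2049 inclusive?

Years divisible by 4: 1924, 1928, …, 2048 — 32 in all.
2000 is divisible by 400, so still leap.
No century exceptions apply. Count: 32.

32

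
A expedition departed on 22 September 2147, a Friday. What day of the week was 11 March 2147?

Saturday

Count forward from the earlier date (March 11, 2147) to the later (September 22, 2147):
March 2147: 31 − 11 = 20 days remain.
Then April (30), May (31), June (30), July (31), August (31): 30 + 31 + 30 + 31 + 31 = 153 days.
September 1–22, 2147: 22 days.
Total: 20 + 153 + 22 = 195 days.
195 mod 7 = 6, so 6 days before Friday is Saturday.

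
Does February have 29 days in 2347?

No

2347 is not a leap year.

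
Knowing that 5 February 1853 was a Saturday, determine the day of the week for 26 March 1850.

Count forward from the earlier date (March 26, 1850) to the later (February 5, 1853):
March 26, 1850 → March 26, 1851: 365 days.
March 26, 1851 → March 26, 1852: 366 days (1852 is a leap year).
March 1852: 31 − 26 = 5 days remain.
Then 10 full months totalling 306 days.
February 1–5, 1853: 5 days (1853 is not a leap year).
Residual: 316 days.
Total: 1047 days.
1047 mod 7 = 4, so 4 days before Saturday is Tuesday.

Tuesday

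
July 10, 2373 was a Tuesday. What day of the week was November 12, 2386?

Wednesday

Day-of-year of July 10, 2373: 191.
Day-of-year of November 12, 2386: 316.
2373 has 365 days, so 365 − 191 = 174 days remain in 2373.
Full years 2374–2385: 9 common + 3 leap = 9×365 + 3×366 = 4383 days.
Total: 174 + 4383 + 316 = 4873 days.
4873 mod 7 = 1, so 1 day after Tuesday is Wednesday.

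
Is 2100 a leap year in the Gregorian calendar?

No

2100 is not a leap year (divisible by 100 but not 400).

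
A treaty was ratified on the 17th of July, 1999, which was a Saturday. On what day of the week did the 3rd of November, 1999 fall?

Wednesday

July 1999: 31 − 17 = 14 days remain.
Then August (31), September (30), October (31): 31 + 30 + 31 = 92 days.
November 1–3, 1999: 3 days.
Total: 14 + 92 + 3 = 109 days.
109 mod 7 = 4, so 4 days after Saturday is Wednesday.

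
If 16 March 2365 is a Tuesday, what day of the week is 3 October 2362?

Count forward from the earlier date (October 3, 2362) to the later (March 16, 2365):
Day-of-year of October 3, 2362: 276.
Day-of-year of March 16, 2365: 75.
2362 has 365 days, so 365 − 276 = 89 days remain in 2362.
Full years: 2363: 365; 2364: 366. Sum = 731.
Total: 89 + 731 + 75 = 895 days.
895 mod 7 = 6, so 6 days before Tuesday is Wednesday.

Wednesday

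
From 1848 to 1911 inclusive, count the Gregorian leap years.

15

Years divisible by 4: 1848, 1852, …, 1908 — 16 in all.
Of these, 1900 is divisible by 100 but not 400, so not leap.
Leap years: 16 − 1 = 15.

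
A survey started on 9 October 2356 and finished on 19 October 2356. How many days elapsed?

Within October 2356: 19 − 9 = 10 days.

10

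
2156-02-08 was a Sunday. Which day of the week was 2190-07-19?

Monday

From February 8, 2156 to February 8, 2190: 34 years, of which 9 contain a Feb 29 — 25×365 + 9×366 = 12419 days.
February 2190: 28 − 8 = 20 days remain (2190 is not a leap year, so February has 28 days).
Then March (31), April (30), May (31), June (30): 31 + 30 + 31 + 30 = 122 days.
July 1–19, 2190: 19 days.
Residual: 161 days.
Total: 12580 days.
12580 mod 7 = 1, so 1 day after Sunday is Monday.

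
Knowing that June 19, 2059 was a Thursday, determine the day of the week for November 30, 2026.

Monday

Count forward from the earlier date (November 30, 2026) to the later (June 19, 2059):
Day-of-year of November 30, 2026: 334.
Day-of-year of June 19, 2059: 170.
2026 has 365 days, so 365 − 334 = 31 days remain in 2026.
Full years 2027–2058: 24 common + 8 leap = 24×365 + 8×366 = 11688 days.
Total: 31 + 11688 + 170 = 11889 days.
11889 mod 7 = 3, so 3 days before Thursday is Monday.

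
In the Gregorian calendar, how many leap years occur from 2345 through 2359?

Years divisible by 4 in [2345, 2359]: 2348, 2352, 2356.
No century exceptions apply. Count: 3.

3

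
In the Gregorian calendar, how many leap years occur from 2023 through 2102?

19

Years divisible by 4: 2024, 2028, …, 2100 — 20 in all.
Of these, 2100 is divisible by 100 but not 400, so not leap.
Leap years: 20 − 1 = 19.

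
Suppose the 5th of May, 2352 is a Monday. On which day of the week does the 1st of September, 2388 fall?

From May 5, 2352 to May 5, 2388: 36 years, of which 9 contain a Feb 29 — 27×365 + 9×366 = 13149 days.
May 2388: 31 − 5 = 26 days remain.
Then June (30), July (31), August (31): 30 + 31 + 31 = 92 days.
September 1, 2388: 1 day.
Residual: 119 days.
Total: 13268 days.
13268 mod 7 = 3, so 3 days after Monday is Thursday.

Thursday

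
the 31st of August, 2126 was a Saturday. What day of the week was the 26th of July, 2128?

August 31, 2126 → August 31, 2127: 365 days.
August 2127: 31 − 31 = 0 days remain.
Then 10 full months totalling 304 days.
July 1–26, 2128: 26 days.
Residual: 330 days.
Total: 695 days.
695 mod 7 = 2, so 2 days after Saturday is Monday.

Monday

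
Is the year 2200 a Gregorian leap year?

No

2200 is not a leap year (divisible by 100 but not 400).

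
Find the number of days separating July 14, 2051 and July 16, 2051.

2

Within July 2051: 16 − 14 = 2 days.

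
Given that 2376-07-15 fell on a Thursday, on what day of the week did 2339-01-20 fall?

Friday

Count forward from the earlier date (January 20, 2339) to the later (July 15, 2376):
Day-of-year of January 20, 2339: 20.
Day-of-year of July 15, 2376: 197.
2339 has 365 days, so 365 − 20 = 345 days remain in 2339.
Full years 2340–2375: 27 common + 9 leap = 27×365 + 9×366 = 13149 days.
Total: 345 + 13149 + 197 = 13691 days.
13691 mod 7 = 6, so 6 days before Thursday is Friday.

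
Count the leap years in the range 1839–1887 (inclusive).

Years divisible by 4 in [1839, 1887]: 1840, 1844, 1848, 1852, 1856, 1860, 1864, 1868, 1872, 1876, 1880, 1884.
No century exceptions apply. Count: 12.

12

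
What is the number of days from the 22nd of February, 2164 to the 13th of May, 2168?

Day-of-year of February 22, 2164: 53.
Day-of-year of May 13, 2168: 134.
2164 has 366 days, so 366 − 53 = 313 days remain in 2164.
Full years: 2165: 365; 2166: 365; 2167: 365. Sum = 1095.
Total: 313 + 1095 + 134 = 1542 days.

1542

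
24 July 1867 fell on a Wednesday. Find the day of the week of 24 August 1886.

Day-of-year of July 24, 1867: 205.
Day-of-year of August 24, 1886: 236.
1867 has 365 days, so 365 − 205 = 160 days remain in 1867.
Full years 1868–1885: 13 common + 5 leap = 13×365 + 5×366 = 6575 days.
Total: 160 + 6575 + 236 = 6971 days.
6971 mod 7 = 6, so 6 days after Wednesday is Tuesday.

Tuesday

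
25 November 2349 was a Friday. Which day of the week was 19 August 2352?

November 25, 2349 → November 25, 2350: 365 days.
November 25, 2350 → November 25, 2351: 365 days.
November 2351: 30 − 25 = 5 days remain.
Then December (31), January (31), February 2352 (29), March (31), April (30), May (31), June (30), July (31): 31 + 31 + 29 + 31 + 30 + 31 + 30 + 31 = 244 days.
August 1–19, 2352: 19 days.
Residual: 268 days.
Total: 998 days.
998 mod 7 = 4, so 4 days after Friday is Tuesday.

Tuesday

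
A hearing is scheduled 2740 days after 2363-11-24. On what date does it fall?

2371-05-26

Count 2740 days after November 24, 2363:
From November 24, 2363 to November 24, 2370: 7 years, of which 2 contain a Feb 29 — 5×365 + 2×366 = 2557 days.
November 2370: 30 − 24 = 6 days remain.
Then December (31), January (31), February 2371 (28), March (31), April (30): 31 + 31 + 28 + 31 + 30 = 151 days.
May 1–26, 2371: 26 days.
Residual: 183 days.
Total: 2740 days.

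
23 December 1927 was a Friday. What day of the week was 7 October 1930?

Day-of-year of December 23, 1927: 357.
Day-of-year of October 7, 1930: 280.
1927 has 365 days, so 365 − 357 = 8 days remain in 1927.
Full years: 1928: 366; 1929: 365. Sum = 731.
Total: 8 + 731 + 280 = 1019 days.
1019 mod 7 = 4, so 4 days after Friday is Tuesday.

Tuesday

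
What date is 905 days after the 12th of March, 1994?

the 2nd of September, 1996

Count 905 days after March 12, 1994:
March 1994: 31 − 12 = 19 days remain.
Then 29 full months totalling 884 days.
September 1–2, 1996: 2 days.
Total: 19 + 884 + 2 = 905 days.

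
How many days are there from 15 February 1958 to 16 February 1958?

Within February 1958: 16 − 15 = 1 day.

1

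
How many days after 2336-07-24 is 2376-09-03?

14651

Day-of-year of July 24, 2336: 206.
Day-of-year of September 3, 2376: 247.
2336 has 366 days, so 366 − 206 = 160 days remain in 2336.
Full years 2337–2375: 30 common + 9 leap = 30×365 + 9×366 = 14244 days.
Total: 160 + 14244 + 247 = 14651 days.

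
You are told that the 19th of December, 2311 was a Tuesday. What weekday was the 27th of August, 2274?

Thursday

Count forward from the earlier date (August 27, 2274) to the later (December 19, 2311):
From August 27, 2274 to August 27, 2311: 37 years, of which 8 contain a Feb 29 — 29×365 + 8×366 = 13513 days.
(2300 is not a leap year (divisible by 100 but not 400).)
August 2311: 31 − 27 = 4 days remain.
Then September (30), October (31), November (30): 30 + 31 + 30 = 91 days.
December 1–19, 2311: 19 days.
Residual: 114 days.
Total: 13627 days.
13627 mod 7 = 5, so 5 days before Tuesday is Thursday.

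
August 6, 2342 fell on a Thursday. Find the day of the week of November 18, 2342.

August 2342: 31 − 6 = 25 days remain.
Then September (30), October (31): 30 + 31 = 61 days.
November 1–18, 2342: 18 days.
Total: 25 + 61 + 18 = 104 days.
104 mod 7 = 6, so 6 days after Thursday is Wednesday.

Wednesday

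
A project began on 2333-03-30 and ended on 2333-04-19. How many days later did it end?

20

March 2333: 31 − 30 = 1 day remains.
April 1–19, 2333: 19 days.
Total: 1 + 19 = 20 days.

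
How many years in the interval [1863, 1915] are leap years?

Years divisible by 4: 1864, 1868, …, 1912 — 13 in all.
Of these, 1900 is divisible by 100 but not 400, so not leap.
Leap years: 13 − 1 = 12.

12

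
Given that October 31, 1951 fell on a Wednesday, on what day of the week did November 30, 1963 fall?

Saturday

From October 31, 1951 to October 31, 1963: 12 years, of which 3 contain a Feb 29 — 9×365 + 3×366 = 4383 days.
October 1963: 31 − 31 = 0 days remain.
November 1–30, 1963: 30 days.
Residual: 30 days.
Total: 4413 days.
4413 mod 7 = 3, so 3 days after Wednesday is Saturday.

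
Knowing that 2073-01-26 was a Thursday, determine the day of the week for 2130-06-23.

Friday

Day-of-year of January 26, 2073: 26.
Day-of-year of June 23, 2130: 174.
2073 has 365 days, so 365 − 26 = 339 days remain in 2073.
Full years 2074–2129: 43 common + 13 leap = 43×365 + 13×366 = 20453 days.
Total: 339 + 20453 + 174 = 20966 days.
20966 mod 7 = 1, so 1 day after Thursday is Friday.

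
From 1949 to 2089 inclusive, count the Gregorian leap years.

Years divisible by 4: 1952, 1956, …, 2088 — 35 in all.
2000 is divisible by 400, so still leap.
No century exceptions apply. Count: 35.

35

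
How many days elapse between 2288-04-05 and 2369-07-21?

Day-of-year of April 5, 2288: 96.
Day-of-year of July 21, 2369: 202.
2288 has 366 days, so 366 − 96 = 270 days remain in 2288.
Full years 2289–2368: 61 common + 19 leap = 61×365 + 19×366 = 29219 days.
Total: 270 + 29219 + 202 = 29691 days.

29691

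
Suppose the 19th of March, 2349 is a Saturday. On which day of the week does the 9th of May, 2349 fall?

March 2349: 31 − 19 = 12 days remain.
Then April (30): 30 days.
May 1–9, 2349: 9 days.
Total: 12 + 30 + 9 = 51 days.
51 mod 7 = 2, so 2 days after Saturday is Monday.

Monday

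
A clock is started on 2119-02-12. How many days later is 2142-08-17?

8587

From February 12, 2119 to February 12, 2142: 23 years, of which 6 contain a Feb 29 — 17×365 + 6×366 = 8401 days.
February 2142: 28 − 12 = 16 days remain (2142 is not a leap year, so February has 28 days).
Then March (31), April (30), May (31), June (30), July (31): 31 + 30 + 31 + 30 + 31 = 153 days.
August 1–17, 2142: 17 days.
Residual: 186 days.
Total: 8587 days.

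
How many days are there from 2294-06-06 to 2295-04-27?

June 2294: 30 − 6 = 24 days remain.
Then 9 full months totalling 274 days.
April 1–27, 2295: 27 days.
Residual: 325 days.
Total: 325 days.

325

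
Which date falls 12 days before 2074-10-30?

2074-10-18

Count 12 days before October 30, 2074:
Within October 2074: 30 − 18 = 12 days.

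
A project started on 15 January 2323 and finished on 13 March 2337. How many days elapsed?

5171

From January 15, 2323 to January 15, 2337: 14 years, of which 4 contain a Feb 29 — 10×365 + 4×366 = 5114 days.
January 2337: 31 − 15 = 16 days remain.
Then February 2337 (28): 28 days.
March 1–13, 2337: 13 days.
Residual: 57 days.
Total: 5171 days.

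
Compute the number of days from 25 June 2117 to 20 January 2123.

June 25, 2117 → June 25, 2118: 365 days.
June 25, 2118 → June 25, 2119: 365 days.
June 25, 2119 → June 25, 2120: 366 days (2120 is a leap year).
June 25, 2120 → June 25, 2121: 365 days.
June 25, 2121 → June 25, 2122: 365 days.
June 2122: 30 − 25 = 5 days remain.
Then July (31), August (31), September (30), October (31), November (30), December (31): 31 + 31 + 30 + 31 + 30 + 31 = 184 days.
January 1–20, 2123: 20 days.
Residual: 209 days.
Total: 2035 days.

2035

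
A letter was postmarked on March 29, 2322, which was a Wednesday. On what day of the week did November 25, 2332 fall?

From March 29, 2322 to March 29, 2332: 10 years, of which 3 contain a Feb 29 — 7×365 + 3×366 = 3653 days.
March 2332: 31 − 29 = 2 days remain.
Then April (30), May (31), June (30), July (31), August (31), September (30), October (31): 30 + 31 + 30 + 31 + 31 + 30 + 31 = 214 days.
November 1–25, 2332: 25 days.
Residual: 241 days.
Total: 3894 days.
3894 mod 7 = 2, so 2 days after Wednesday is Friday.

Friday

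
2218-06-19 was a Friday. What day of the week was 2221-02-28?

Wednesday

June 19, 2218 → June 19, 2219: 365 days.
June 19, 2219 → June 19, 2220: 366 days (2220 is a leap year).
June 2220: 30 − 19 = 11 days remain.
Then July (31), August (31), September (30), October (31), November (30), December (31), January (31): 31 + 31 + 30 + 31 + 30 + 31 + 31 = 215 days.
February 1–28, 2221: 28 days (2221 is not a leap year).
Residual: 254 days.
Total: 985 days.
985 mod 7 = 5, so 5 days after Friday is Wednesday.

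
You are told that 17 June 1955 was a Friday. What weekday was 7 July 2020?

From June 17, 1955 to June 17, 2020: 65 years, of which 17 contain a Feb 29 — 48×365 + 17×366 = 23742 days.
(2000 is a leap year (divisible by 400).)
June 2020: 30 − 17 = 13 days remain.
July 1–7, 2020: 7 days.
Residual: 20 days.
Total: 23762 days.
23762 mod 7 = 4, so 4 days after Friday is Tuesday.

Tuesday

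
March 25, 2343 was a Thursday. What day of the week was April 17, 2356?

From March 25, 2343 to March 25, 2356: 13 years, of which 4 contain a Feb 29 — 9×365 + 4×366 = 4749 days.
March 2356: 31 − 25 = 6 days remain.
April 1–17, 2356: 17 days.
Residual: 23 days.
Total: 4772 days.
4772 mod 7 = 5, so 5 days after Thursday is Tuesday.

Tuesday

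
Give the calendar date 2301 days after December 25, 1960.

April 14, 1967

Count 2301 days after December 25, 1960:
December 25, 1960 → December 25, 1961: 365 days.
December 25, 1961 → December 25, 1962: 365 days.
December 25, 1962 → December 25, 1963: 365 days.
December 25, 1963 → December 25, 1964: 366 days (1964 is a leap year).
December 25, 1964 → December 25, 1965: 365 days.
December 25, 1965 → December 25, 1966: 365 days.
December 1966: 31 − 25 = 6 days remain.
Then January (31), February 1967 (28), March (31): 31 + 28 + 31 = 90 days.
April 1–14, 1967: 14 days.
Residual: 110 days.
Total: 2301 days.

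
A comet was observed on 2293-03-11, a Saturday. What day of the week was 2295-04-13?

Saturday

March 2293: 31 − 11 = 20 days remain.
Then 24 full months totalling 730 days.
April 1–13, 2295: 13 days.
Total: 20 + 730 + 13 = 763 days.
763 is a multiple of 7, so 2295-04-13 falls on the same weekday: Saturday.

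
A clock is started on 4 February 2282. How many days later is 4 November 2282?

February 2282: 28 − 4 = 24 days remain (2282 is not a leap year, so February has 28 days).
Then March (31), April (30), May (31), June (30), July (31), August (31), September (30), October (31): 31 + 30 + 31 + 30 + 31 + 31 + 30 + 31 = 245 days.
November 1–4, 2282: 4 days.
Total: 24 + 245 + 4 = 273 days.

273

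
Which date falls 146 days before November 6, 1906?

June 13, 1906

Count 146 days before November 6, 1906:
June 1906: 30 − 13 = 17 days remain.
Then July (31), August (31), September (30), October (31): 31 + 31 + 30 + 31 = 123 days.
November 1–6, 1906: 6 days.
Total: 17 + 123 + 6 = 146 days.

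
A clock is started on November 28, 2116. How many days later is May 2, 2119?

Day-of-year of November 28, 2116: 333.
Day-of-year of May 2, 2119: 122.
2116 has 366 days, so 366 − 333 = 33 days remain in 2116.
Full years: 2117: 365; 2118: 365. Sum = 730.
Total: 33 + 730 + 122 = 885 days.

885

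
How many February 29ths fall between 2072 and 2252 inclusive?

Years divisible by 4: 2072, 2076, …, 2252 — 46 in all.
Of these, 2100, 2200 are divisible by 100 but not 400, so not leap.
Leap years: 46 − 2 = 44.

44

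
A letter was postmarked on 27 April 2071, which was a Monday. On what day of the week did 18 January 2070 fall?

Count forward from the earlier date (January 18, 2070) to the later (April 27, 2071):
January 18, 2070 → January 18, 2071: 365 days.
January 2071: 31 − 18 = 13 days remain.
Then February 2071 (28), March (31): 28 + 31 = 59 days.
April 1–27, 2071: 27 days.
Residual: 99 days.
Total: 464 days.
464 mod 7 = 2, so 2 days before Monday is Saturday.

Saturday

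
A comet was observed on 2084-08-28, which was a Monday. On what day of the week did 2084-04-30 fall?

Sunday

Count forward from the earlier date (April 30, 2084) to the later (August 28, 2084):
April 2084: 30 − 30 = 0 days remain.
Then May (31), June (30), July (31): 31 + 30 + 31 = 92 days.
August 1–28, 2084: 28 days.
Total: 0 + 92 + 28 = 120 days.
120 mod 7 = 1, so 1 day before Monday is Sunday.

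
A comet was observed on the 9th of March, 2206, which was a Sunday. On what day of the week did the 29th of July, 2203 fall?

Friday

Count forward from the earlier date (July 29, 2203) to the later (March 9, 2206):
Day-of-year of July 29, 2203: 210.
Day-of-year of March 9, 2206: 68.
2203 has 365 days, so 365 − 210 = 155 days remain in 2203.
Full years: 2204: 366; 2205: 365. Sum = 731.
Total: 155 + 731 + 68 = 954 days.
954 mod 7 = 2, so 2 days before Sunday is Friday.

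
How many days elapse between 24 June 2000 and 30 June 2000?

Within June 2000: 30 − 24 = 6 days.

6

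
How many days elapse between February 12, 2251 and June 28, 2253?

867

Day-of-year of February 12, 2251: 43.
Day-of-year of June 28, 2253: 179.
2251 has 365 days, so 365 − 43 = 322 days remain in 2251.
Full years: 2252: 366. Sum = 366.
Total: 322 + 366 + 179 = 867 days.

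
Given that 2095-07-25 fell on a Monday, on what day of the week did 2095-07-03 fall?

Sunday

Count forward from the earlier date (July 3, 2095) to the later (July 25, 2095):
Within July 2095: 25 − 3 = 22 days.
22 mod 7 = 1, so 1 day before Monday is Sunday.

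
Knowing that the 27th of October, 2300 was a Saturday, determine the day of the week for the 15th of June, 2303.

Monday

October 27, 2300 → October 27, 2301: 365 days.
October 27, 2301 → October 27, 2302: 365 days.
October 2302: 31 − 27 = 4 days remain.
Then November (30), December (31), January (31), February 2303 (28), March (31), April (30), May (31): 30 + 31 + 31 + 28 + 31 + 30 + 31 = 212 days.
June 1–15, 2303: 15 days.
Residual: 231 days.
Total: 961 days.
961 mod 7 = 2, so 2 days after Saturday is Monday.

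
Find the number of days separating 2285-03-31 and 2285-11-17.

March 2285: 31 − 31 = 0 days remain.
Then April (30), May (31), June (30), July (31), August (31), September (30), October (31): 30 + 31 + 30 + 31 + 31 + 30 + 31 = 214 days.
November 1–17, 2285: 17 days.
Total: 0 + 214 + 17 = 231 days.

231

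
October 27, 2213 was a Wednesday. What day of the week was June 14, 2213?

Count forward from the earlier date (June 14, 2213) to the later (October 27, 2213):
June 2213: 30 − 14 = 16 days remain.
Then July (31), August (31), September (30): 31 + 31 + 30 = 92 days.
October 1–27, 2213: 27 days.
Total: 16 + 92 + 27 = 135 days.
135 mod 7 = 2, so 2 days before Wednesday is Monday.

Monday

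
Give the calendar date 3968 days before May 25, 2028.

July 14, 2017

Count 3968 days before May 25, 2028:
Day-of-year of July 14, 2017: 195.
Day-of-year of May 25, 2028: 146.
2017 has 365 days, so 365 − 195 = 170 days remain in 2017.
Full years 2018–2027: 8 common + 2 leap = 8×365 + 2×366 = 3652 days.
Total: 170 + 3652 + 146 = 3968 days.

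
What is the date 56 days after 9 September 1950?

4 November 1950

Count 56 days after September 9, 1950:
September 1950: 30 − 9 = 21 days remain.
Then October (31): 31 days.
November 1–4, 1950: 4 days.
Total: 21 + 31 + 4 = 56 days.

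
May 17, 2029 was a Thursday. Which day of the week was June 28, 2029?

Thursday

May 2029: 31 − 17 = 14 days remain.
June 1–28, 2029: 28 days.
Total: 14 + 28 = 42 days.
42 is a multiple of 7, so June 28, 2029 falls on the same weekday: Thursday.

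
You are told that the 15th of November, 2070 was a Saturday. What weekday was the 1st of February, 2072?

Monday

November 15, 2070 → November 15, 2071: 365 days.
November 2071: 30 − 15 = 15 days remain.
Then December (31), January (31): 31 + 31 = 62 days.
February 1, 2072: 1 day (2072 is a leap year).
Residual: 78 days.
Total: 443 days.
443 mod 7 = 2, so 2 days after Saturday is Monday.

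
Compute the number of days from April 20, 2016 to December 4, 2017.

593

Day-of-year of April 20, 2016: 111.
Day-of-year of December 4, 2017: 338.
2016 has 366 days, so 366 − 111 = 255 days remain in 2016.
Total: 255 + 338 = 593 days.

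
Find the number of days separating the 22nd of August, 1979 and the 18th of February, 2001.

From August 22, 1979 to August 22, 2000: 21 years, of which 6 contain a Feb 29 — 15×365 + 6×366 = 7671 days.
(2000 is a leap year (divisible by 400).)
August 2000: 31 − 22 = 9 days remain.
Then September (30), October (31), November (30), December (31), January (31): 30 + 31 + 30 + 31 + 31 = 153 days.
February 1–18, 2001: 18 days (2001 is not a leap year).
Residual: 180 days.
Total: 7851 days.

7851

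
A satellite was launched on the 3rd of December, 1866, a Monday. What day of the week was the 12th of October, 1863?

Count forward from the earlier date (October 12, 1863) to the later (December 3, 1866):
October 12, 1863 → October 12, 1864: 366 days (1864 is a leap year).
October 12, 1864 → October 12, 1865: 365 days.
October 12, 1865 → October 12, 1866: 365 days.
October 1866: 31 − 12 = 19 days remain.
Then November (30): 30 days.
December 1–3, 1866: 3 days.
Residual: 52 days.
Total: 1148 days.
1148 is a multiple of 7, so the 12th of October, 1863 falls on the same weekday: Monday.

Monday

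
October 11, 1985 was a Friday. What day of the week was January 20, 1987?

Tuesday

October 1985: 31 − 11 = 20 days remain.
Then 14 full months totalling 426 days.
January 1–20, 1987: 20 days.
Total: 20 + 426 + 20 = 466 days.
466 mod 7 = 4, so 4 days after Friday is Tuesday.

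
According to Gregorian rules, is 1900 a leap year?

1900 is not a leap year (divisible by 100 but not 400).

No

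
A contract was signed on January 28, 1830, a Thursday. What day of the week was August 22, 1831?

Day-of-year of January 28, 1830: 28.
Day-of-year of August 22, 1831: 234.
1830 has 365 days, so 365 − 28 = 337 days remain in 1830.
Total: 337 + 234 = 571 days.
571 mod 7 = 4, so 4 days after Thursday is Monday.

Monday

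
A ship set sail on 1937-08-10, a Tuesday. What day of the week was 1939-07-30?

August 10, 1937 → August 10, 1938: 365 days.
August 1938: 31 − 10 = 21 days remain.
Then 10 full months totalling 303 days.
July 1–30, 1939: 30 days.
Residual: 354 days.
Total: 719 days.
719 mod 7 = 5, so 5 days after Tuesday is Sunday.

Sunday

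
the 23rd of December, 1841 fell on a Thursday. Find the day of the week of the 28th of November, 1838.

Wednesday

Count forward from the earlier date (November 28, 1838) to the later (December 23, 1841):
November 28, 1838 → November 28, 1839: 365 days.
November 28, 1839 → November 28, 1840: 366 days (1840 is a leap year).
November 28, 1840 → November 28, 1841: 365 days.
November 1841: 30 − 28 = 2 days remain.
December 1–23, 1841: 23 days.
Residual: 25 days.
Total: 1121 days.
1121 mod 7 = 1, so 1 day before Thursday is Wednesday.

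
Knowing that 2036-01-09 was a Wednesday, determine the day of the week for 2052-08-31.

Saturday

Day-of-year of January 9, 2036: 9.
Day-of-year of August 31, 2052: 244.
2036 has 366 days, so 366 − 9 = 357 days remain in 2036.
Full years 2037–2051: 12 common + 3 leap = 12×365 + 3×366 = 5478 days.
Total: 357 + 5478 + 244 = 6079 days.
6079 mod 7 = 3, so 3 days after Wednesday is Saturday.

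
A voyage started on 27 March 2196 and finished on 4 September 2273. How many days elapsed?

Day-of-year of March 27, 2196: 87.
Day-of-year of September 4, 2273: 247.
2196 has 366 days, so 366 − 87 = 279 days remain in 2196.
Full years 2197–2272: 58 common + 18 leap = 58×365 + 18×366 = 27758 days.
Total: 279 + 27758 + 247 = 28284 days.

28284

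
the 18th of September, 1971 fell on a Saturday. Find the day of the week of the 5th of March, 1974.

September 18, 1971 → September 18, 1972: 366 days (1972 is a leap year).
September 18, 1972 → September 18, 1973: 365 days.
September 1973: 30 − 18 = 12 days remain.
Then October (31), November (30), December (31), January (31), February 1974 (28): 31 + 30 + 31 + 31 + 28 = 151 days.
March 1–5, 1974: 5 days.
Residual: 168 days.
Total: 899 days.
899 mod 7 = 3, so 3 days after Saturday is Tuesday.

Tuesday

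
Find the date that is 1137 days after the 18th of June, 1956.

the 30th of July, 1959

Count 1137 days after June 18, 1956:
June 18, 1956 → June 18, 1957: 365 days.
June 18, 1957 → June 18, 1958: 365 days.
June 18, 1958 → June 18, 1959: 365 days.
June 1959: 30 − 18 = 12 days remain.
July 1–30, 1959: 30 days.
Residual: 42 days.
Total: 1137 days.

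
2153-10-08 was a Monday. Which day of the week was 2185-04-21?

Thursday

From October 8, 2153 to October 8, 2184: 31 years, of which 8 contain a Feb 29 — 23×365 + 8×366 = 11323 days.
October 2184: 31 − 8 = 23 days remain.
Then November (30), December (31), January (31), February 2185 (28), March (31): 30 + 31 + 31 + 28 + 31 = 151 days.
April 1–21, 2185: 21 days.
Residual: 195 days.
Total: 11518 days.
11518 mod 7 = 3, so 3 days after Monday is Thursday.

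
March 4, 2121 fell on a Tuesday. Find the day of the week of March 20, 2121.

Thursday

Within March 2121: 20 − 4 = 16 days.
16 mod 7 = 2, so 2 days after Tuesday is Thursday.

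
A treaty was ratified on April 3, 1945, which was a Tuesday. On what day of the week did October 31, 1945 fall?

April 1945: 30 − 3 = 27 days remain.
Then May (31), June (30), July (31), August (31), September (30): 31 + 30 + 31 + 31 + 30 = 153 days.
October 1–31, 1945: 31 days.
Total: 27 + 153 + 31 = 211 days.
211 mod 7 = 1, so 1 day after Tuesday is Wednesday.

Wednesday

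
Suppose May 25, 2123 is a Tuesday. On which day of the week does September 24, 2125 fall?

May 25, 2123 → May 25, 2124: 366 days (2124 is a leap year).
May 25, 2124 → May 25, 2125: 365 days.
May 2125: 31 − 25 = 6 days remain.
Then June (30), July (31), August (31): 30 + 31 + 31 = 92 days.
September 1–24, 2125: 24 days.
Residual: 122 days.
Total: 853 days.
853 mod 7 = 6, so 6 days after Tuesday is Monday.

Monday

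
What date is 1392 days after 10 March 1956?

1 January 1960

Count 1392 days after March 10, 1956:
March 10, 1956 → March 10, 1957: 365 days.
March 10, 1957 → March 10, 1958: 365 days.
March 10, 1958 → March 10, 1959: 365 days.
March 1959: 31 − 10 = 21 days remain.
Then 9 full months totalling 275 days.
January 1, 1960: 1 day.
Residual: 297 days.
Total: 1392 days.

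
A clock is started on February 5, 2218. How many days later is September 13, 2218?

220

February 2218: 28 − 5 = 23 days remain (2218 is not a leap year, so February has 28 days).
Then March (31), April (30), May (31), June (30), July (31), August (31): 31 + 30 + 31 + 30 + 31 + 31 = 184 days.
September 1–13, 2218: 13 days.
Total: 23 + 184 + 13 = 220 days.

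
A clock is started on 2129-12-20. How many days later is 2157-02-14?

Day-of-year of December 20, 2129: 354.
Day-of-year of February 14, 2157: 45.
2129 has 365 days, so 365 − 354 = 11 days remain in 2129.
Full years 2130–2156: 20 common + 7 leap = 20×365 + 7×366 = 9862 days.
Total: 11 + 9862 + 45 = 9918 days.

9918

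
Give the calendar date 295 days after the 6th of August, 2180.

the 28th of May, 2181

Count 295 days after August 6, 2180:
Day-of-year of August 6, 2180: 219.
Day-of-year of May 28, 2181: 148.
2180 has 366 days, so 366 − 219 = 147 days remain in 2180.
Total: 147 + 148 = 295 days.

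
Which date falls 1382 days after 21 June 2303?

3 April 2307

Count 1382 days after June 21, 2303:
Day-of-year of June 21, 2303: 172.
Day-of-year of April 3, 2307: 93.
2303 has 365 days, so 365 − 172 = 193 days remain in 2303.
Full years: 2304: 366; 2305: 365; 2306: 365. Sum = 1096.
Total: 193 + 1096 + 93 = 1382 days.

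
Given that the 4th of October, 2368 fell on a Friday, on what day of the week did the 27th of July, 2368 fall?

Saturday

Count forward from the earlier date (July 27, 2368) to the later (October 4, 2368):
July 2368: 31 − 27 = 4 days remain.
Then August (31), September (30): 31 + 30 = 61 days.
October 1–4, 2368: 4 days.
Total: 4 + 61 + 4 = 69 days.
69 mod 7 = 6, so 6 days before Friday is Saturday.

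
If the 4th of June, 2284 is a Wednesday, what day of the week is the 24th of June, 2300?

Sunday

From June 4, 2284 to June 4, 2300: 16 years, of which 3 contain a Feb 29 — 13×365 + 3×366 = 5843 days.
(2300 is not a leap year (divisible by 100 but not 400).)
Within June 2300: 24 − 4 = 20 days.
Total: 5863 days.
5863 mod 7 = 4, so 4 days after Wednesday is Sunday.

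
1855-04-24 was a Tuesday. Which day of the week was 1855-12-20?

Thursday

April 1855: 30 − 24 = 6 days remain.
Then May (31), June (30), July (31), August (31), September (30), October (31), November (30): 31 + 30 + 31 + 31 + 30 + 31 + 30 = 214 days.
December 1–20, 1855: 20 days.
Total: 6 + 214 + 20 = 240 days.
240 mod 7 = 2, so 2 days after Tuesday is Thursday.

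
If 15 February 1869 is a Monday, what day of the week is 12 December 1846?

Saturday

Count forward from the earlier date (December 12, 1846) to the later (February 15, 1869):
From December 12, 1846 to December 12, 1868: 22 years, of which 6 contain a Feb 29 — 16×365 + 6×366 = 8036 days.
December 1868: 31 − 12 = 19 days remain.
Then January (31): 31 days.
February 1–15, 1869: 15 days (1869 is not a leap year).
Residual: 65 days.
Total: 8101 days.
8101 mod 7 = 2, so 2 days before Monday is Saturday.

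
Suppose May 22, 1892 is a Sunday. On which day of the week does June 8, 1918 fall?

Saturday

From May 22, 1892 to May 22, 1918: 26 years, of which 5 contain a Feb 29 — 21×365 + 5×366 = 9495 days.
(1900 is not a leap year (divisible by 100 but not 400).)
May 1918: 31 − 22 = 9 days remain.
June 1–8, 1918: 8 days.
Residual: 17 days.
Total: 9512 days.
9512 mod 7 = 6, so 6 days after Sunday is Saturday.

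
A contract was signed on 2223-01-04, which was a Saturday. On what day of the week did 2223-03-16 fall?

January 2223: 31 − 4 = 27 days remain.
Then February 2223 (28): 28 days.
March 1–16, 2223: 16 days.
Total: 27 + 28 + 16 = 71 days.
71 mod 7 = 1, so 1 day after Saturday is Sunday.

Sunday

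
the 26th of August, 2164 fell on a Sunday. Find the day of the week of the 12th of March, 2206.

From August 26, 2164 to August 26, 2205: 41 years, of which 9 contain a Feb 29 — 32×365 + 9×366 = 14974 days.
(2200 is not a leap year (divisible by 100 but not 400).)
August 2205: 31 − 26 = 5 days remain.
Then September (30), October (31), November (30), December (31), January (31), February 2206 (28): 30 + 31 + 30 + 31 + 31 + 28 = 181 days.
March 1–12, 2206: 12 days.
Residual: 198 days.
Total: 15172 days.
15172 mod 7 = 3, so 3 days after Sunday is Wednesday.

Wednesday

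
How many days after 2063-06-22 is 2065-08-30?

June 22, 2063 → June 22, 2064: 366 days (2064 is a leap year).
June 22, 2064 → June 22, 2065: 365 days.
June 2065: 30 − 22 = 8 days remain.
Then July (31): 31 days.
August 1–30, 2065: 30 days.
Residual: 69 days.
Total: 800 days.

800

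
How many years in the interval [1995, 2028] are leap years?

Years divisible by 4 in [1995, 2028]: 1996, 2000, 2004, 2008, 2012, 2016, 2020, 2024, 2028.
2000 is divisible by 400, so still leap.
No century exceptions apply. Count: 9.

9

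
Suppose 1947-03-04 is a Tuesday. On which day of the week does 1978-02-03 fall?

Day-of-year of March 4, 1947: 63.
Day-of-year of February 3, 1978: 34.
1947 has 365 days, so 365 − 63 = 302 days remain in 1947.
Full years 1948–1977: 22 common + 8 leap = 22×365 + 8×366 = 10958 days.
Total: 302 + 10958 + 34 = 11294 days.
11294 mod 7 = 3, so 3 days after Tuesday is Friday.

Friday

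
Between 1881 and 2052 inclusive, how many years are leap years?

Years divisible by 4: 1884, 1888, …, 2052 — 43 in all.
Of these, 1900 is divisible by 100 but not 400, so not leap.
2000 is divisible by 400, so still leap.
Leap years: 43 − 1 = 42.

42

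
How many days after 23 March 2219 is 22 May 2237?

6635

Day-of-year of March 23, 2219: 82.
Day-of-year of May 22, 2237: 142.
2219 has 365 days, so 365 − 82 = 283 days remain in 2219.
Full years 2220–2236: 12 common + 5 leap = 12×365 + 5×366 = 6210 days.
Total: 283 + 6210 + 142 = 6635 days.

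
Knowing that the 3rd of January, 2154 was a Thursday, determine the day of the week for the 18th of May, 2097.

Count forward from the earlier date (May 18, 2097) to the later (January 3, 2154):
Day-of-year of May 18, 2097: 138.
Day-of-year of January 3, 2154: 3.
2097 has 365 days, so 365 − 138 = 227 days remain in 2097.
Full years 2098–2153: 43 common + 13 leap = 43×365 + 13×366 = 20453 days.
Total: 227 + 20453 + 3 = 20683 days.
20683 mod 7 = 5, so 5 days before Thursday is Saturday.

Saturday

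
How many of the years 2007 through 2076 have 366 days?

18

Years divisible by 4: 2008, 2012, …, 2076 — 18 in all.
No century exceptions apply. Count: 18.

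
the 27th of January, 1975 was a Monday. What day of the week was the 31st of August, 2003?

Sunday

From January 27, 1975 to January 27, 2003: 28 years, of which 7 contain a Feb 29 — 21×365 + 7×366 = 10227 days.
(2000 is a leap year (divisible by 400).)
January 2003: 31 − 27 = 4 days remain.
Then February 2003 (28), March (31), April (30), May (31), June (30), July (31): 28 + 31 + 30 + 31 + 30 + 31 = 181 days.
August 1–31, 2003: 31 days.
Residual: 216 days.
Total: 10443 days.
10443 mod 7 = 6, so 6 days after Monday is Sunday.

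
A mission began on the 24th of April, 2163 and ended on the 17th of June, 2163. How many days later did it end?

April 2163: 30 − 24 = 6 days remain.
Then May (31): 31 days.
June 1–17, 2163: 17 days.
Total: 6 + 31 + 17 = 54 days.

54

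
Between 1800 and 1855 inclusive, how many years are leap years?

Years divisible by 4: 1800, 1804, …, 1852 — 14 in all.
Of these, 1800 is divisible by 100 but not 400, so not leap.
Leap years: 14 − 1 = 13.

13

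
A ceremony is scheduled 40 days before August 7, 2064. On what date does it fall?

June 28, 2064

Count 40 days before August 7, 2064:
June 2064: 30 − 28 = 2 days remain.
Then July (31): 31 days.
August 1–7, 2064: 7 days.
Total: 2 + 31 + 7 = 40 days.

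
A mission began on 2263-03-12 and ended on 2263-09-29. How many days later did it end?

March 2263: 31 − 12 = 19 days remain.
Then April (30), May (31), June (30), July (31), August (31): 30 + 31 + 30 + 31 + 31 = 153 days.
September 1–29, 2263: 29 days.
Total: 19 + 153 + 29 = 201 days.

201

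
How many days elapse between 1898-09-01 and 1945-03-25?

Day-of-year of September 1, 1898: 244.
Day-of-year of March 25, 1945: 84.
1898 has 365 days, so 365 − 244 = 121 days remain in 1898.
Full years 1899–1944: 35 common + 11 leap = 35×365 + 11×366 = 16801 days.
Total: 121 + 16801 + 84 = 17006 days.

17006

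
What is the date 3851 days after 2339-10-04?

2350-04-20

Count 3851 days after October 4, 2339:
From October 4, 2339 to October 4, 2349: 10 years, of which 3 contain a Feb 29 — 7×365 + 3×366 = 3653 days.
October 2349: 31 − 4 = 27 days remain.
Then November (30), December (31), January (31), February 2350 (28), March (31): 30 + 31 + 31 + 28 + 31 = 151 days.
April 1–20, 2350: 20 days.
Residual: 198 days.
Total: 3851 days.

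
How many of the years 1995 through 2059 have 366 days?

16

Years divisible by 4: 1996, 2000, …, 2056 — 16 in all.
2000 is divisible by 400, so still leap.
No century exceptions apply. Count: 16.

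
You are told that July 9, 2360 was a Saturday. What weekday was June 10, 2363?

Monday

July 9, 2360 → July 9, 2361: 365 days.
July 9, 2361 → July 9, 2362: 365 days.
July 2362: 31 − 9 = 22 days remain.
Then 10 full months totalling 304 days.
June 1–10, 2363: 10 days.
Residual: 336 days.
Total: 1066 days.
1066 mod 7 = 2, so 2 days after Saturday is Monday.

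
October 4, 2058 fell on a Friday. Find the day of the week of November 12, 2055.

Count forward from the earlier date (November 12, 2055) to the later (October 4, 2058):
November 12, 2055 → November 12, 2056: 366 days (2056 is a leap year).
November 12, 2056 → November 12, 2057: 365 days.
November 2057: 30 − 12 = 18 days remain.
Then 10 full months totalling 304 days.
October 1–4, 2058: 4 days.
Residual: 326 days.
Total: 1057 days.
1057 is a multiple of 7, so November 12, 2055 falls on the same weekday: Friday.

Friday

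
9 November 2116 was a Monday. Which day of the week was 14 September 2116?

Monday

Count forward from the earlier date (September 14, 2116) to the later (November 9, 2116):
September 2116: 30 − 14 = 16 days remain.
Then October (31): 31 days.
November 1–9, 2116: 9 days.
Total: 16 + 31 + 9 = 56 days.
56 is a multiple of 7, so 14 September 2116 falls on the same weekday: Monday.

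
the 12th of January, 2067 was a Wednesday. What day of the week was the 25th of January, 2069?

January 12, 2067 → January 12, 2068: 365 days.
January 12, 2068 → January 12, 2069: 366 days (2068 is a leap year).
Within January 2069: 25 − 12 = 13 days.
Total: 744 days.
744 mod 7 = 2, so 2 days after Wednesday is Friday.

Friday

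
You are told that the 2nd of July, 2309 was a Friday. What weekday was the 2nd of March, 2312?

Saturday

July 2, 2309 → July 2, 2310: 365 days.
July 2, 2310 → July 2, 2311: 365 days.
July 2311: 31 − 2 = 29 days remain.
Then August (31), September (30), October (31), November (30), December (31), January (31), February 2312 (29): 31 + 30 + 31 + 30 + 31 + 31 + 29 = 213 days.
March 1–2, 2312: 2 days.
Residual: 244 days.
Total: 974 days.
974 mod 7 = 1, so 1 day after Friday is Saturday.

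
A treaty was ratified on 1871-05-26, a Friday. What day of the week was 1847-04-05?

Monday

Count forward from the earlier date (April 5, 1847) to the later (May 26, 1871):
From April 5, 1847 to April 5, 1871: 24 years, of which 6 contain a Feb 29 — 18×365 + 6×366 = 8766 days.
April 1871: 30 − 5 = 25 days remain.
May 1–26, 1871: 26 days.
Residual: 51 days.
Total: 8817 days.
8817 mod 7 = 4, so 4 days before Friday is Monday.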